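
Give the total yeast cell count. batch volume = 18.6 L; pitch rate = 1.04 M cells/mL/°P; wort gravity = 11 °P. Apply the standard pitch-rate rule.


cells (billions) = rate · V_L · °P
cells = 1.04 · 18.6 · 11

212.7840 billion cells


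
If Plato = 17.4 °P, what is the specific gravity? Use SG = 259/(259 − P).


SG = 259/(259 − 17.4)

1.0720


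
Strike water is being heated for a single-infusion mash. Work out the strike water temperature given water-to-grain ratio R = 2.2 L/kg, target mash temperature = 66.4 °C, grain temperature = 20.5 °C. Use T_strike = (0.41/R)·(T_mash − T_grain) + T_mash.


T_strike = (0.41/2.2)·(66.4 − 20.5) + 66.4

74.9541 °C


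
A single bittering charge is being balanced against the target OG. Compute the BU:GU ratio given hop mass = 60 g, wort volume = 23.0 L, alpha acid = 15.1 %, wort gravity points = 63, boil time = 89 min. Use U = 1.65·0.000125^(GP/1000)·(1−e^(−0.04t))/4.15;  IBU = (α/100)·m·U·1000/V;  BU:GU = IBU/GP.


U = 1.65·0.000125^(63/1000)·(1−e^(−0.04·89))/4.15 = 0.2193
IBU = (15.1/100)·60·0.2193·1000/23.0 = 86.3797
BU:GU = 86.3797/63

1.3711


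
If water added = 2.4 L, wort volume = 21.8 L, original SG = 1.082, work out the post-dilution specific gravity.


SG_new = 1 + (SG_old − 1)·V_old/(V_old + V_water)
pts = (1.082 − 1)·1000·21.8/(21.8 + 2.4) = 73.8678
SG_new = 1 + 73.8678/1000

1.0739


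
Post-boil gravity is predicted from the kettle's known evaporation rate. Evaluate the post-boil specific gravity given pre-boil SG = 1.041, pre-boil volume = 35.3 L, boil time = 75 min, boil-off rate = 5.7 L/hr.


V_post = V_pre − rate·(t/60);  SG_post = 1 + (SG_pre−1)·V_pre/V_post
V_post = 35.3 − 5.7·(75/60) = 28.1750
SG_post = 1 + (1.041 − 1)·35.3/28.1750

1.0514


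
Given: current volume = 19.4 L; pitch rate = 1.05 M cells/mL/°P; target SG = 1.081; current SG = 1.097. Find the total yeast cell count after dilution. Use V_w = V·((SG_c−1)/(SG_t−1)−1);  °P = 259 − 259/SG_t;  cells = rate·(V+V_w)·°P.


V_w = 19.4·((1.097−1)/(1.081−1)−1) = 3.8321
V_final = 19.4 + 3.8321 = 23.2321
°P = 259 − 259/1.081 = 19.4070
cells = 1.05·23.2321·19.4070

473.4094 billion cells


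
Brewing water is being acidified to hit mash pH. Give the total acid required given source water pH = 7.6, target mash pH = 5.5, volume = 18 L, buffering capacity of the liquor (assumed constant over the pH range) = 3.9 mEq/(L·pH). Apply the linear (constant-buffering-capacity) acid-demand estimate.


acid = buffering capacity · (pH_source − pH_target) · V
acid = 3.9 · (7.6 − 5.5) · 18

147.4200 mEq


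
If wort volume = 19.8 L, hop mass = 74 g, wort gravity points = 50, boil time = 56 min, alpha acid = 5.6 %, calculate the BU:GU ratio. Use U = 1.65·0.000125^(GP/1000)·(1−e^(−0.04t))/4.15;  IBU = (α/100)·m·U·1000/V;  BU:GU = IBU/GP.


U = 1.65·0.000125^(50/1000)·(1−e^(−0.04·56))/4.15 = 0.2267
IBU = (5.6/100)·74·0.2267·1000/19.8 = 47.4406
BU:GU = 47.4406/50

0.9488


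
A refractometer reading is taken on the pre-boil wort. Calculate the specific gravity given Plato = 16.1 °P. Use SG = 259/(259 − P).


SG = 259/(259 − 16.1)

1.0663


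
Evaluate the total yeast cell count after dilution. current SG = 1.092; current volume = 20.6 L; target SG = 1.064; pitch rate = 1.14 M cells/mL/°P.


V_w = V·((SG_c−1)/(SG_t−1)−1);  °P = 259 − 259/SG_t;  cells = rate·(V+V_w)·°P
V_w = 20.6·((1.092−1)/(1.064−1)−1) = 9.0125
V_final = 20.6 + 9.0125 = 29.6125
°P = 259 − 259/1.064 = 15.5789
cells = 1.14·29.6125·15.5789

525.9180 billion cells


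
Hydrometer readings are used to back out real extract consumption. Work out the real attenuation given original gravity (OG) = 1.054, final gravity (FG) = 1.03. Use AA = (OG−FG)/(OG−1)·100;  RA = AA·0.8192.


AA = (1.054 − 1.03)/(1.054 − 1)·100 = 44.4444
RA = 44.4444·0.8192

36.4089 %


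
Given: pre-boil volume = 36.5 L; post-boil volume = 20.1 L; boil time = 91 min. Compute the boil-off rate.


rate = (V_pre − V_post) / (t_min/60)
rate = (36.5 − 20.1) / (91/60)

10.8132 L/hr


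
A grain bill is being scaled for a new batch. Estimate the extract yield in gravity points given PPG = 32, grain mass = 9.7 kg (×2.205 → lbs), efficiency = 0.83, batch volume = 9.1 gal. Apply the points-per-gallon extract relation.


points = lbs × PPG × eff / vol
lbs = 9.7 × 2.205 = 21.3885
points = 21.3885 × 32 × 0.83 / 9.1

62.4262 points


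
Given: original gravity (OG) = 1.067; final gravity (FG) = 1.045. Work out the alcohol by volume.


ABV = (OG − FG) · 131.25
ABV = (1.067 − 1.045) · 131.25

2.8875 % ABV


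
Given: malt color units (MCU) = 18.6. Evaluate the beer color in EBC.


SRM = 1.4922·MCU^0.6859;  EBC = SRM·1.97
SRM = 1.4922·18.6^0.6859 = 11.0812
EBC = 11.0812·1.97

21.8299 EBC


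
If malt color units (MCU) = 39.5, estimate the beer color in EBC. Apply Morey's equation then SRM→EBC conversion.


SRM = 1.4922·MCU^0.6859;  EBC = SRM·1.97
SRM = 1.4922·39.5^0.6859 = 18.5752
EBC = 18.5752·1.97

36.5931 EBC


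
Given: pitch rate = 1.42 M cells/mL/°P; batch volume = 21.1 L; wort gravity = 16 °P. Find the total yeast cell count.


cells (billions) = rate · V_L · °P
cells = 1.42 · 21.1 · 16

479.3920 billion cells


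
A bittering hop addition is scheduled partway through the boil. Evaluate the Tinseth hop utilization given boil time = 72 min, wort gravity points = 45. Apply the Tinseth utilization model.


U = 1.65·0.000125^(GP/1000) · (1 − e^(−0.04·t))/4.15
bigness = 1.65·0.000125^(45/1000) = 1.1011
boil_factor = (1 − e^(−0.04·72))/4.15 = 0.2274
U = 1.1011 · 0.2274

0.2504


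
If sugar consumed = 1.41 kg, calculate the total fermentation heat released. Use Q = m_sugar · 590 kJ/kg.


Q = 1.41 · 590

831.9000 kJ


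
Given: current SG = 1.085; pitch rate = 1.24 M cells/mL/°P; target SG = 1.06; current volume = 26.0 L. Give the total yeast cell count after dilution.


V_w = V·((SG_c−1)/(SG_t−1)−1);  °P = 259 − 259/SG_t;  cells = rate·(V+V_w)·°P
V_w = 26.0·((1.085−1)/(1.06−1)−1) = 10.8333
V_final = 26.0 + 10.8333 = 36.8333
°P = 259 − 259/1.06 = 14.6604
cells = 1.24·36.8333·14.6604

669.5883 billion cells


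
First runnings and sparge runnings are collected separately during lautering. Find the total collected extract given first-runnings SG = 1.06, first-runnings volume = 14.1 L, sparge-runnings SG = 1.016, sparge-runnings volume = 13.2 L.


total = Σ (SG_i − 1)·1000·V_i
first = (1.06 − 1)·1000·14.1 = 846.0000
sparge = (1.016 − 1)·1000·13.2 = 211.2000
total = 846.0000 + 211.2000

1057.2000 gravity·L


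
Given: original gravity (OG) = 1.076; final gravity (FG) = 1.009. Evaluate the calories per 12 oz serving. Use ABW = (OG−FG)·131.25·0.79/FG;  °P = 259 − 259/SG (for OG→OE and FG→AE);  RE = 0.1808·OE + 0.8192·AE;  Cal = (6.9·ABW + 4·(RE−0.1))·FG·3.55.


ABW = (1.076 − 1.009)·131.25·0.79/1.009 = 6.8851
OE = 259 − 259/1.076 = 18.2937 °P
AE = 259 − 259/1.009 = 2.3102 °P
RE = 0.1808·18.2937 + 0.8192·2.3102 = 5.2000 °P
Cal = (6.9·6.8851 + 4·(5.2000−0.1))·1.009·3.55

243.2404 kcal


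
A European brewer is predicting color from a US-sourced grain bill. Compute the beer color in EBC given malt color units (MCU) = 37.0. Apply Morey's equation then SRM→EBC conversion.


SRM = 1.4922·MCU^0.6859;  EBC = SRM·1.97
SRM = 1.4922·37.0^0.6859 = 17.7606
EBC = 17.7606·1.97

34.9883 EBC


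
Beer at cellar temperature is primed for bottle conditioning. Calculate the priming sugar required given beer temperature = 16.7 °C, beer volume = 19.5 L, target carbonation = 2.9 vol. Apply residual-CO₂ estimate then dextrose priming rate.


residual = 14.695·(0.01821 + 0.09011·e^(−0.04·T));  sugar = (target − residual)·4.0·V
residual = 14.695·(0.01821 + 0.09011·e^(−0.04·16.7)) = 0.9465
sugar = (2.9 − 0.9465)·4.0·19.5

152.3699 g


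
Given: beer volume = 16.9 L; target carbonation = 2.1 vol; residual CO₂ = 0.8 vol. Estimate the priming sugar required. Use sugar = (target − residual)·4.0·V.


sugar = (2.1 − 0.8)·4.0·16.9

87.8800 g


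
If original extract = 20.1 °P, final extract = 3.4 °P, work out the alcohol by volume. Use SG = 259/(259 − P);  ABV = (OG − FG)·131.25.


OG = 259/(259 − 20.1) = 1.0841
FG = 259/(259 − 3.4) = 1.0133
ABV = (1.0841 − 1.0133)·131.25

9.2969 % ABV


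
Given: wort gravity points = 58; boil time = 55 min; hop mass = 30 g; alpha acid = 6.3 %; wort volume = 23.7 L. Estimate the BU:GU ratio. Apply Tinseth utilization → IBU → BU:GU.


U = 1.65·0.000125^(GP/1000)·(1−e^(−0.04t))/4.15;  IBU = (α/100)·m·U·1000/V;  BU:GU = IBU/GP
U = 1.65·0.000125^(58/1000)·(1−e^(−0.04·55))/4.15 = 0.2099
IBU = (6.3/100)·30·0.2099·1000/23.7 = 16.7405
BU:GU = 16.7405/58

0.2886


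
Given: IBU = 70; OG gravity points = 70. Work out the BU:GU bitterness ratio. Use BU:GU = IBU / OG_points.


BU:GU = 70 / 70

1.0000


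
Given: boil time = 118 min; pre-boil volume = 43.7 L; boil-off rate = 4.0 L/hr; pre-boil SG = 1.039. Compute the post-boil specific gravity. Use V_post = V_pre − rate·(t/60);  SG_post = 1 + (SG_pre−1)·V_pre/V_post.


V_post = 43.7 − 4.0·(118/60) = 35.8333
SG_post = 1 + (1.039 − 1)·43.7/35.8333

1.0476


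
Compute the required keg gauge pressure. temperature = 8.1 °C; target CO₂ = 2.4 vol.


psi = vols/(0.01821 + 0.09011·e^(−0.04·T)) − 14.695
psi = 2.4/(0.01821 + 0.09011·e^(−0.04·8.1)) − 14.695

14.0882 psi


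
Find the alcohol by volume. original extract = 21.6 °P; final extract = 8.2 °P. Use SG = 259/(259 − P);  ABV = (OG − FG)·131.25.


OG = 259/(259 − 21.6) = 1.0910
FG = 259/(259 − 8.2) = 1.0327
ABV = (1.0910 − 1.0327)·131.25

7.6506 % ABV


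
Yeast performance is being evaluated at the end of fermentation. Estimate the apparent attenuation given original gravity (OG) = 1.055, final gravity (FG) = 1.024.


AA = (OG − FG)/(OG − 1) · 100
AA = (1.055 − 1.024)/(1.055 − 1) · 100

56.3636 %


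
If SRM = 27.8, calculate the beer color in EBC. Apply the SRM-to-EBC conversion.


EBC = SRM · 1.97
EBC = 27.8 · 1.97

54.7660 EBC


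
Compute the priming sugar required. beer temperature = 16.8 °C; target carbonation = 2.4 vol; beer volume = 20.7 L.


residual = 14.695·(0.01821 + 0.09011·e^(−0.04·T));  sugar = (target − residual)·4.0·V
residual = 14.695·(0.01821 + 0.09011·e^(−0.04·16.8)) = 0.9438
sugar = (2.4 − 0.9438)·4.0·20.7

120.5709 g


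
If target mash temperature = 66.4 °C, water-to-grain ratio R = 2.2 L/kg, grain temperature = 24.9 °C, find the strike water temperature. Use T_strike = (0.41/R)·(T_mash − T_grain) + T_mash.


T_strike = (0.41/2.2)·(66.4 − 24.9) + 66.4

74.1341 °C


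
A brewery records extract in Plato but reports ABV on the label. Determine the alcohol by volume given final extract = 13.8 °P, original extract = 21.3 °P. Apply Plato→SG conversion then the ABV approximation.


SG = 259/(259 − P);  ABV = (OG − FG)·131.25
OG = 259/(259 − 21.3) = 1.0896
FG = 259/(259 − 13.8) = 1.0563
ABV = (1.0896 − 1.0563)·131.25

4.3743 % ABV


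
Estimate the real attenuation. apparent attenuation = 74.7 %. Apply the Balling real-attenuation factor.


RA = AA · 0.8192
RA = 74.7 · 0.8192

61.1942 %


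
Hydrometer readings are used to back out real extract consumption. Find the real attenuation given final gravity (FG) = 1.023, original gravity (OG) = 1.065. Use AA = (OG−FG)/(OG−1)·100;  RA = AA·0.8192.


AA = (1.065 − 1.023)/(1.065 − 1)·100 = 64.6154
RA = 64.6154·0.8192

52.9329 %


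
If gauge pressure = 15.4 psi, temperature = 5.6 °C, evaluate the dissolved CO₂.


vols = (P + 14.695)·(0.01821 + 0.09011·e^(−0.04·T))
vols = (15.4 + 14.695)·(0.01821 + 0.09011·e^(−0.04·5.6))

2.7157 volumes


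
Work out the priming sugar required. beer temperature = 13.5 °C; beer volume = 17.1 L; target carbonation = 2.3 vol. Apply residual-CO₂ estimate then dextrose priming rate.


residual = 14.695·(0.01821 + 0.09011·e^(−0.04·T));  sugar = (target − residual)·4.0·V
residual = 14.695·(0.01821 + 0.09011·e^(−0.04·13.5)) = 1.0393
sugar = (2.3 − 1.0393)·4.0·17.1

86.2352 g


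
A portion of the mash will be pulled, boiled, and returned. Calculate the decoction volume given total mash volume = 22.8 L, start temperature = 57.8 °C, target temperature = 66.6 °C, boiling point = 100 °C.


V_dec = V_total·(T_target − T_start)/(T_boil − T_start)
V_dec = 22.8·(66.6 − 57.8)/(100 − 57.8)

4.7545 L


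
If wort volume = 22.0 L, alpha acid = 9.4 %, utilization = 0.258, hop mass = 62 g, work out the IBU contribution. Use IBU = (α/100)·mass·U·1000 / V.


IBU = (9.4/100)·62·0.258·1000 / 22.0

68.3465 IBU


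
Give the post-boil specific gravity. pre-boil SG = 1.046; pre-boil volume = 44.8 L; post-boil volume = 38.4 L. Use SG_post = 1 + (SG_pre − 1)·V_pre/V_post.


pts_pre = (1.046 − 1)·1000 = 46.0000
pts_post = 46.0000·44.8/38.4 = 53.6667
SG_post = 1 + 53.6667/1000

1.0537


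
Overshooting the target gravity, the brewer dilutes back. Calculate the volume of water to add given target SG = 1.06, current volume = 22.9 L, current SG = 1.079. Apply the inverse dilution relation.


V_water = V·((SG_curr − 1)/(SG_target − 1) − 1)
V_water = 22.9·((1.079 − 1)/(1.06 − 1) − 1)

7.2517 L


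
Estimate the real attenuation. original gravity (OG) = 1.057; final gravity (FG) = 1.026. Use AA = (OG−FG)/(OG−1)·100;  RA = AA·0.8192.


AA = (1.057 − 1.026)/(1.057 − 1)·100 = 54.3860
RA = 54.3860·0.8192

44.5530 %


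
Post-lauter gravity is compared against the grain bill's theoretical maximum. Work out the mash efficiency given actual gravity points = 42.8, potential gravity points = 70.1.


efficiency = actual / potential × 100
efficiency = 42.8 / 70.1 × 100

61.0556 %


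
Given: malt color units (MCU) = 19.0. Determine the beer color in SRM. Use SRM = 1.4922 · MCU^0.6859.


SRM = 1.4922 · 19.0^0.6859

11.2441 SRM


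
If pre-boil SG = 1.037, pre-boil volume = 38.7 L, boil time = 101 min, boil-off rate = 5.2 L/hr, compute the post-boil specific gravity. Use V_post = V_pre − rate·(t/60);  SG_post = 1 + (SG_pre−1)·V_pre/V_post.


V_post = 38.7 − 5.2·(101/60) = 29.9467
SG_post = 1 + (1.037 − 1)·38.7/29.9467

1.0478


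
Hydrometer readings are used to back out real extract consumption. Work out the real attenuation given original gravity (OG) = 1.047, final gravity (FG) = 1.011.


AA = (OG−FG)/(OG−1)·100;  RA = AA·0.8192
AA = (1.047 − 1.011)/(1.047 − 1)·100 = 76.5957
RA = 76.5957·0.8192

62.7472 %


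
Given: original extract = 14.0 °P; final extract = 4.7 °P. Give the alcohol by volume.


SG = 259/(259 − P);  ABV = (OG − FG)·131.25
OG = 259/(259 − 14.0) = 1.0571
FG = 259/(259 − 4.7) = 1.0185
ABV = (1.0571 − 1.0185)·131.25

5.0742 % ABV


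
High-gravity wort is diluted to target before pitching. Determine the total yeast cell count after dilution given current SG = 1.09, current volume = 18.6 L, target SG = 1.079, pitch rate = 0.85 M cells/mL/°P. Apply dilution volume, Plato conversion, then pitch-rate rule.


V_w = V·((SG_c−1)/(SG_t−1)−1);  °P = 259 − 259/SG_t;  cells = rate·(V+V_w)·°P
V_w = 18.6·((1.09−1)/(1.079−1)−1) = 2.5899
V_final = 18.6 + 2.5899 = 21.1899
°P = 259 − 259/1.079 = 18.9629
cells = 0.85·21.1899·18.9629

341.5487 billion cells


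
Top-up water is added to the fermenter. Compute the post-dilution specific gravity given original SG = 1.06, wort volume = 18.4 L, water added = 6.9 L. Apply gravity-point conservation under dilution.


SG_new = 1 + (SG_old − 1)·V_old/(V_old + V_water)
pts = (1.06 − 1)·1000·18.4/(18.4 + 6.9) = 43.6364
SG_new = 1 + 43.6364/1000

1.0436


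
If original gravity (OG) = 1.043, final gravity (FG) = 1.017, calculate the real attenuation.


AA = (OG−FG)/(OG−1)·100;  RA = AA·0.8192
AA = (1.043 − 1.017)/(1.043 − 1)·100 = 60.4651
RA = 60.4651·0.8192

49.5330 %


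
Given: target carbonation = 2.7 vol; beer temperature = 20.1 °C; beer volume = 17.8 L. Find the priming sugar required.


residual = 14.695·(0.01821 + 0.09011·e^(−0.04·T));  sugar = (target − residual)·4.0·V
residual = 14.695·(0.01821 + 0.09011·e^(−0.04·20.1)) = 0.8602
sugar = (2.7 − 0.8602)·4.0·17.8

130.9933 g


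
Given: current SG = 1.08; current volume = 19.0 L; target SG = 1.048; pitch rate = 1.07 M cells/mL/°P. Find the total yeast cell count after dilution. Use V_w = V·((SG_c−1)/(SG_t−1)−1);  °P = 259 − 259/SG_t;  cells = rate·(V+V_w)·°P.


V_w = 19.0·((1.08−1)/(1.048−1)−1) = 12.6667
V_final = 19.0 + 12.6667 = 31.6667
°P = 259 − 259/1.048 = 11.8626
cells = 1.07·31.6667·11.8626

401.9443 billion cells


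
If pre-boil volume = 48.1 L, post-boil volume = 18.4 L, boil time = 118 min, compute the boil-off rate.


rate = (V_pre − V_post) / (t_min/60)
rate = (48.1 − 18.4) / (118/60)

15.1017 L/hr


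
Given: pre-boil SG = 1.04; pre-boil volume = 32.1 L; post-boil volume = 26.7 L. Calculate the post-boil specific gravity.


SG_post = 1 + (SG_pre − 1)·V_pre/V_post
pts_pre = (1.04 − 1)·1000 = 40.0000
pts_post = 40.0000·32.1/26.7 = 48.0899
SG_post = 1 + 48.0899/1000

1.0481


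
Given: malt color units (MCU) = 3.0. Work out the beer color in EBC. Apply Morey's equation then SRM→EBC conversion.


SRM = 1.4922·MCU^0.6859;  EBC = SRM·1.97
SRM = 1.4922·3.0^0.6859 = 3.1702
EBC = 3.1702·1.97

6.2453 EBC


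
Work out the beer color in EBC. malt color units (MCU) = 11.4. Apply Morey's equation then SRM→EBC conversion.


SRM = 1.4922·MCU^0.6859;  EBC = SRM·1.97
SRM = 1.4922·11.4^0.6859 = 7.9206
EBC = 7.9206·1.97

15.6036 EBC


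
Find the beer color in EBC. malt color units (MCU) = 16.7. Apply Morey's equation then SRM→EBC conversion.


SRM = 1.4922·MCU^0.6859;  EBC = SRM·1.97
SRM = 1.4922·16.7^0.6859 = 10.2917
EBC = 10.2917·1.97

20.2747 EBC


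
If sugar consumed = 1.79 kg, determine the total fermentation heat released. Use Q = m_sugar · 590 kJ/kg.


Q = 1.79 · 590

1056.1000 kJ


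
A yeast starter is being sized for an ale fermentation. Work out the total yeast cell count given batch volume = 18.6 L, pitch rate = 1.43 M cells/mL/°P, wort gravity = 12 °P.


cells (billions) = rate · V_L · °P
cells = 1.43 · 18.6 · 12

319.1760 billion cells


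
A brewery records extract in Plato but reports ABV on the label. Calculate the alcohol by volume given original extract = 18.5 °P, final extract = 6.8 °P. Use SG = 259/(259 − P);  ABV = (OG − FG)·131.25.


OG = 259/(259 − 18.5) = 1.0769
FG = 259/(259 − 6.8) = 1.0270
ABV = (1.0769 − 1.0270)·131.25

6.5573 % ABV


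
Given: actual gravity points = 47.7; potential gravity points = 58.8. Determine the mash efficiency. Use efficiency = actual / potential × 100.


efficiency = 47.7 / 58.8 × 100

81.1224 %


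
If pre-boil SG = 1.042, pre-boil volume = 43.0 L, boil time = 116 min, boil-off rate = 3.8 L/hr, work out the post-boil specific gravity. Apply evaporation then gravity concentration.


V_post = V_pre − rate·(t/60);  SG_post = 1 + (SG_pre−1)·V_pre/V_post
V_post = 43.0 − 3.8·(116/60) = 35.6533
SG_post = 1 + (1.042 − 1)·43.0/35.6533

1.0507


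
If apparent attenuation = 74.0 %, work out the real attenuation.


RA = AA · 0.8192
RA = 74.0 · 0.8192

60.6208 %


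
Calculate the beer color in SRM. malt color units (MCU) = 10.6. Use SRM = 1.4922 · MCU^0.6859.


SRM = 1.4922 · 10.6^0.6859

7.5350 SRM


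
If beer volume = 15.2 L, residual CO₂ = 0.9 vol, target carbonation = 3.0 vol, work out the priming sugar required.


sugar = (target − residual)·4.0·V
sugar = (3.0 − 0.9)·4.0·15.2

127.6800 g


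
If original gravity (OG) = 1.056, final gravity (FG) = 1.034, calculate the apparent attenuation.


AA = (OG − FG)/(OG − 1) · 100
AA = (1.056 − 1.034)/(1.056 − 1) · 100

39.2857 %


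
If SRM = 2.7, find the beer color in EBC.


EBC = SRM · 1.97
EBC = 2.7 · 1.97

5.3190 EBC


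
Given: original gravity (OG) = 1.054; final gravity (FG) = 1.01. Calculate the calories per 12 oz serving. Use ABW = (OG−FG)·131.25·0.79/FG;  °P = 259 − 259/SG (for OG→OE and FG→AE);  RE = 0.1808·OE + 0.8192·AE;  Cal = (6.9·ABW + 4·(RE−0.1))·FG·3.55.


ABW = (1.054 − 1.01)·131.25·0.79/1.01 = 4.5171
OE = 259 − 259/1.054 = 13.2694 °P
AE = 259 − 259/1.01 = 2.5644 °P
RE = 0.1808·13.2694 + 0.8192·2.5644 = 4.4998 °P
Cal = (6.9·4.5171 + 4·(4.4998−0.1))·1.01·3.55

174.8548 kcal


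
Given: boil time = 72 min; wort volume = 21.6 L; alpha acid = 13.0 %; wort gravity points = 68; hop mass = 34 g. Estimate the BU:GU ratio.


U = 1.65·0.000125^(GP/1000)·(1−e^(−0.04t))/4.15;  IBU = (α/100)·m·U·1000/V;  BU:GU = IBU/GP
U = 1.65·0.000125^(68/1000)·(1−e^(−0.04·72))/4.15 = 0.2037
IBU = (13.0/100)·34·0.2037·1000/21.6 = 41.6777
BU:GU = 41.6777/68

0.6129


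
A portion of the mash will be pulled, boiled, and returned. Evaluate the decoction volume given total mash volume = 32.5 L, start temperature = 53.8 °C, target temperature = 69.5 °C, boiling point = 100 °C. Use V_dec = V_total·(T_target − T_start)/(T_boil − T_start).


V_dec = 32.5·(69.5 − 53.8)/(100 − 53.8)

11.0444 L


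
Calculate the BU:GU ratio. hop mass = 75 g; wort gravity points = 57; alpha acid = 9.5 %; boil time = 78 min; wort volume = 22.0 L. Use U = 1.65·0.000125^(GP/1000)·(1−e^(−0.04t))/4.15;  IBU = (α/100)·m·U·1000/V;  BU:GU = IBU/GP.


U = 1.65·0.000125^(57/1000)·(1−e^(−0.04·78))/4.15 = 0.2277
IBU = (9.5/100)·75·0.2277·1000/22.0 = 73.7409
BU:GU = 73.7409/57

1.2937


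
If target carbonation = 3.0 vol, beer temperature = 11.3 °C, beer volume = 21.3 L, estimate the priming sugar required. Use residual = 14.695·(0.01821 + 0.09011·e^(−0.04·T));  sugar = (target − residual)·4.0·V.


residual = 14.695·(0.01821 + 0.09011·e^(−0.04·11.3)) = 1.1102
sugar = (3.0 − 1.1102)·4.0·21.3

161.0080 g


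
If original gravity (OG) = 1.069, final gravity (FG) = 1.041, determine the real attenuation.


AA = (OG−FG)/(OG−1)·100;  RA = AA·0.8192
AA = (1.069 − 1.041)/(1.069 − 1)·100 = 40.5797
RA = 40.5797·0.8192

33.2429 %


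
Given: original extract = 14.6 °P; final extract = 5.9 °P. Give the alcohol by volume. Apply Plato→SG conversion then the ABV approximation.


SG = 259/(259 − P);  ABV = (OG − FG)·131.25
OG = 259/(259 − 14.6) = 1.0597
FG = 259/(259 − 5.9) = 1.0233
ABV = (1.0597 − 1.0233)·131.25

4.7811 % ABV


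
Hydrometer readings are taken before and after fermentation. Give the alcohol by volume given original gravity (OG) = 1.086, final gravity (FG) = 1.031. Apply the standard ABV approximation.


ABV = (OG − FG) · 131.25
ABV = (1.086 − 1.031) · 131.25

7.2188 % ABV


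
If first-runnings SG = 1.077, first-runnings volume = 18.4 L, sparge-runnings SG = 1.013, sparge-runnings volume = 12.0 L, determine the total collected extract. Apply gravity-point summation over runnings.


total = Σ (SG_i − 1)·1000·V_i
first = (1.077 − 1)·1000·18.4 = 1416.8000
sparge = (1.013 − 1)·1000·12.0 = 156.0000
total = 1416.8000 + 156.0000

1572.8000 gravity·L


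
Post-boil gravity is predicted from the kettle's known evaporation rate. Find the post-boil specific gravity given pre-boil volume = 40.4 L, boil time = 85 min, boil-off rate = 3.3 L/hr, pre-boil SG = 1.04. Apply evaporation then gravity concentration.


V_post = V_pre − rate·(t/60);  SG_post = 1 + (SG_pre−1)·V_pre/V_post
V_post = 40.4 − 3.3·(85/60) = 35.7250
SG_post = 1 + (1.04 − 1)·40.4/35.7250

1.0452


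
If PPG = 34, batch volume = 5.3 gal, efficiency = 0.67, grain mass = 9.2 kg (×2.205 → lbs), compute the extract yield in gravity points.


points = lbs × PPG × eff / vol
lbs = 9.2 × 2.205 = 20.2860
points = 20.2860 × 34 × 0.67 / 5.3

87.1915 points


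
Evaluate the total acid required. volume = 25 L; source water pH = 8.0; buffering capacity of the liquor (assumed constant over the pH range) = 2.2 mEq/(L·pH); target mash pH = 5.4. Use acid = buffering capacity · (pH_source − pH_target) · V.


acid = 2.2 · (8.0 − 5.4) · 25

143.0000 mEq


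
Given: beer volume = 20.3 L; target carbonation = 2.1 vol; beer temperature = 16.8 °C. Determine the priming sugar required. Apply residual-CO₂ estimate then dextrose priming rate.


residual = 14.695·(0.01821 + 0.09011·e^(−0.04·T));  sugar = (target − residual)·4.0·V
residual = 14.695·(0.01821 + 0.09011·e^(−0.04·16.8)) = 0.9438
sugar = (2.1 − 0.9438)·4.0·20.3

93.8810 g


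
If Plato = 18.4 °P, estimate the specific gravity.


SG = 259/(259 − P)
SG = 259/(259 − 18.4)

1.0765


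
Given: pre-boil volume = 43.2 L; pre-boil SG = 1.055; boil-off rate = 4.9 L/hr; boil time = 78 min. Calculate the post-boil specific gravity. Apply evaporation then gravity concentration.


V_post = V_pre − rate·(t/60);  SG_post = 1 + (SG_pre−1)·V_pre/V_post
V_post = 43.2 − 4.9·(78/60) = 36.8300
SG_post = 1 + (1.055 − 1)·43.2/36.8300

1.0645


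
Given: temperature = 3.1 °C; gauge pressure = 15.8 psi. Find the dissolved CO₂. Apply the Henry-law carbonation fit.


vols = (P + 14.695)·(0.01821 + 0.09011·e^(−0.04·T))
vols = (15.8 + 14.695)·(0.01821 + 0.09011·e^(−0.04·3.1))

2.9828 volumes


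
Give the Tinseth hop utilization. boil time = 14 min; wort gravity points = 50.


U = 1.65·0.000125^(GP/1000) · (1 − e^(−0.04·t))/4.15
bigness = 1.65·0.000125^(50/1000) = 1.0528
boil_factor = (1 − e^(−0.04·14))/4.15 = 0.1033
U = 1.0528 · 0.1033

0.1088


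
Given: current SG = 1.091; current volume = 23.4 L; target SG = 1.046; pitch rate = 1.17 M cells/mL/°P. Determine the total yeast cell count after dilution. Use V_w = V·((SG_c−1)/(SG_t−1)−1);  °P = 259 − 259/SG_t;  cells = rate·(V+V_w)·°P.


V_w = 23.4·((1.091−1)/(1.046−1)−1) = 22.8913
V_final = 23.4 + 22.8913 = 46.2913
°P = 259 − 259/1.046 = 11.3901
cells = 1.17·46.2913·11.3901

616.8949 billion cells


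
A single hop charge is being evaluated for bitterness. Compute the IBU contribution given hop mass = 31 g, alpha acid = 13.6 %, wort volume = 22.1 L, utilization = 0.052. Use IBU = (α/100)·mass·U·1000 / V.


IBU = (13.6/100)·31·0.052·1000 / 22.1

9.9200 IBU


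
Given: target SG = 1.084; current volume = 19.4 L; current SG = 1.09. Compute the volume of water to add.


V_water = V·((SG_curr − 1)/(SG_target − 1) − 1)
V_water = 19.4·((1.09 − 1)/(1.084 − 1) − 1)

1.3857 L


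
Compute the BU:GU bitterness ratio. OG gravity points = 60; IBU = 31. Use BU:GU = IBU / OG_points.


BU:GU = 31 / 60

0.5167


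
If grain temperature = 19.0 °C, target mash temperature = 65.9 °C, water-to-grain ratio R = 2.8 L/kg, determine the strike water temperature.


T_strike = (0.41/R)·(T_mash − T_grain) + T_mash
T_strike = (0.41/2.8)·(65.9 − 19.0) + 65.9

72.7675 °C


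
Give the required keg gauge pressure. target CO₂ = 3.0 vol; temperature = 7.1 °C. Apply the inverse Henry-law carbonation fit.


psi = vols/(0.01821 + 0.09011·e^(−0.04·T)) − 14.695
psi = 3.0/(0.01821 + 0.09011·e^(−0.04·7.1)) − 14.695

20.1718 psi


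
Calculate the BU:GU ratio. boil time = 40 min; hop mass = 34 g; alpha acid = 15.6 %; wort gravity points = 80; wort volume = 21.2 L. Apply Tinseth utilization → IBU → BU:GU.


U = 1.65·0.000125^(GP/1000)·(1−e^(−0.04t))/4.15;  IBU = (α/100)·m·U·1000/V;  BU:GU = IBU/GP
U = 1.65·0.000125^(80/1000)·(1−e^(−0.04·40))/4.15 = 0.1546
IBU = (15.6/100)·34·0.1546·1000/21.2 = 38.6826
BU:GU = 38.6826/80

0.4835


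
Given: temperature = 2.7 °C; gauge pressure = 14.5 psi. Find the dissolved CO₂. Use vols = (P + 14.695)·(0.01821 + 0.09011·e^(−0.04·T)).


vols = (14.5 + 14.695)·(0.01821 + 0.09011·e^(−0.04·2.7))

2.8931 volumes


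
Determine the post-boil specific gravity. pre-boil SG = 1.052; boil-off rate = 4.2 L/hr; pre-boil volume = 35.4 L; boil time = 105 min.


V_post = V_pre − rate·(t/60);  SG_post = 1 + (SG_pre−1)·V_pre/V_post
V_post = 35.4 − 4.2·(105/60) = 28.0500
SG_post = 1 + (1.052 − 1)·35.4/28.0500

1.0656


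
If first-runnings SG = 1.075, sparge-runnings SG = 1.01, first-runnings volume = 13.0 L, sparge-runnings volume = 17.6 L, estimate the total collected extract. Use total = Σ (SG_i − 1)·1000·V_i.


first = (1.075 − 1)·1000·13.0 = 975.0000
sparge = (1.01 − 1)·1000·17.6 = 176.0000
total = 975.0000 + 176.0000

1151.0000 gravity·L


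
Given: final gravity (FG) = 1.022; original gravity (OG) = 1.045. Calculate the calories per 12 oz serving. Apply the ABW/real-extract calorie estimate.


ABW = (OG−FG)·131.25·0.79/FG;  °P = 259 − 259/SG (for OG→OE and FG→AE);  RE = 0.1808·OE + 0.8192·AE;  Cal = (6.9·ABW + 4·(RE−0.1))·FG·3.55
ABW = (1.045 − 1.022)·131.25·0.79/1.022 = 2.3335
OE = 259 − 259/1.045 = 11.1531 °P
AE = 259 − 259/1.022 = 5.5753 °P
RE = 0.1808·11.1531 + 0.8192·5.5753 = 6.5838 °P
Cal = (6.9·2.3335 + 4·(6.5838−0.1))·1.022·3.55

152.5115 kcal


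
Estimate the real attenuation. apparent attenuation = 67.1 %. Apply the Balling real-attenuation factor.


RA = AA · 0.8192
RA = 67.1 · 0.8192

54.9683 %


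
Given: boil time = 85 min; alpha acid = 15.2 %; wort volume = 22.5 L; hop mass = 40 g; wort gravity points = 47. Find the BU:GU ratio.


U = 1.65·0.000125^(GP/1000)·(1−e^(−0.04t))/4.15;  IBU = (α/100)·m·U·1000/V;  BU:GU = IBU/GP
U = 1.65·0.000125^(47/1000)·(1−e^(−0.04·85))/4.15 = 0.2519
IBU = (15.2/100)·40·0.2519·1000/22.5 = 68.0723
BU:GU = 68.0723/47

1.4483


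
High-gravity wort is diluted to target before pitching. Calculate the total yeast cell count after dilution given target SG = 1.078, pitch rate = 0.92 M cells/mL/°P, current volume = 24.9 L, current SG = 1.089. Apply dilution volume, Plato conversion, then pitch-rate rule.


V_w = V·((SG_c−1)/(SG_t−1)−1);  °P = 259 − 259/SG_t;  cells = rate·(V+V_w)·°P
V_w = 24.9·((1.089−1)/(1.078−1)−1) = 3.5115
V_final = 24.9 + 3.5115 = 28.4115
°P = 259 − 259/1.078 = 18.7403
cells = 0.92·28.4115·18.7403

489.8444 billion cells


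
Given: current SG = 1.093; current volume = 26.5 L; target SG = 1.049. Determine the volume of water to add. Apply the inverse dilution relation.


V_water = V·((SG_curr − 1)/(SG_target − 1) − 1)
V_water = 26.5·((1.093 − 1)/(1.049 − 1) − 1)

23.7959 L


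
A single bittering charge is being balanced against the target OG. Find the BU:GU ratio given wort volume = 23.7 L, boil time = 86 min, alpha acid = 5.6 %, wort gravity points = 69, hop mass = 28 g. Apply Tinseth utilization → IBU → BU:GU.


U = 1.65·0.000125^(GP/1000)·(1−e^(−0.04t))/4.15;  IBU = (α/100)·m·U·1000/V;  BU:GU = IBU/GP
U = 1.65·0.000125^(69/1000)·(1−e^(−0.04·86))/4.15 = 0.2070
IBU = (5.6/100)·28·0.2070·1000/23.7 = 13.6951
BU:GU = 13.6951/69

0.1985


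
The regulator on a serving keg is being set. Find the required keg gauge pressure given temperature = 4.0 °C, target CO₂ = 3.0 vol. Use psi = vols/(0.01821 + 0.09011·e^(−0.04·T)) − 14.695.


psi = 3.0/(0.01821 + 0.09011·e^(−0.04·4.0)) − 14.695

16.8851 psi


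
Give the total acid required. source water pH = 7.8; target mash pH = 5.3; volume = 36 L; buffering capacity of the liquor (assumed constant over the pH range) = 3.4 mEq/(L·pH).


acid = buffering capacity · (pH_source − pH_target) · V
acid = 3.4 · (7.8 − 5.3) · 36

306.0000 mEq


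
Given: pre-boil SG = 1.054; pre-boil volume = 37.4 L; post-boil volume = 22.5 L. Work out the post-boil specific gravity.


SG_post = 1 + (SG_pre − 1)·V_pre/V_post
pts_pre = (1.054 − 1)·1000 = 54.0000
pts_post = 54.0000·37.4/22.5 = 89.7600
SG_post = 1 + 89.7600/1000

1.0898


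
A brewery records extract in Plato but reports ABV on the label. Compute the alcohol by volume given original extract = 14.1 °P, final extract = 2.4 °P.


SG = 259/(259 − P);  ABV = (OG − FG)·131.25
OG = 259/(259 − 14.1) = 1.0576
FG = 259/(259 − 2.4) = 1.0094
ABV = (1.0576 − 1.0094)·131.25

6.3291 % ABV


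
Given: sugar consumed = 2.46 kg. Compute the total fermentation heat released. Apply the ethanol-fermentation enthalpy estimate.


Q = m_sugar · 590 kJ/kg
Q = 2.46 · 590

1451.4000 kJ


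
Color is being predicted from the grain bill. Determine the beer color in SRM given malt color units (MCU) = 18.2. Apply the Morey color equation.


SRM = 1.4922 · MCU^0.6859
SRM = 1.4922 · 18.2^0.6859

10.9172 SRM


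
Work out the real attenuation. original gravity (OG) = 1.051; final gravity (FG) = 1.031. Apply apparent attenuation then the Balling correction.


AA = (OG−FG)/(OG−1)·100;  RA = AA·0.8192
AA = (1.051 − 1.031)/(1.051 − 1)·100 = 39.2157
RA = 39.2157·0.8192

32.1255 %


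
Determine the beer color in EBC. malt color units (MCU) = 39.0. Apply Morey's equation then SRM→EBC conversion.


SRM = 1.4922·MCU^0.6859;  EBC = SRM·1.97
SRM = 1.4922·39.0^0.6859 = 18.4136
EBC = 18.4136·1.97

36.2748 EBC


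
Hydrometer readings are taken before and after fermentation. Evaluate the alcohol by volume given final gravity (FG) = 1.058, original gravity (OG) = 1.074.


ABV = (OG − FG) · 131.25
ABV = (1.074 − 1.058) · 131.25

2.1000 % ABV


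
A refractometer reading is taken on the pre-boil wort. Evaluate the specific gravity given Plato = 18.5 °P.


SG = 259/(259 − P)
SG = 259/(259 − 18.5)

1.0769


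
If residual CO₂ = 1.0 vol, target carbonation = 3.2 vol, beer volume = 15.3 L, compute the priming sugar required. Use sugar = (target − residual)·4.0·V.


sugar = (3.2 − 1.0)·4.0·15.3

134.6400 g


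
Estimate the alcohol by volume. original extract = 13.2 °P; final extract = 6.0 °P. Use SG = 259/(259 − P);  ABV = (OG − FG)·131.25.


OG = 259/(259 − 13.2) = 1.0537
FG = 259/(259 − 6.0) = 1.0237
ABV = (1.0537 − 1.0237)·131.25

3.9358 % ABV


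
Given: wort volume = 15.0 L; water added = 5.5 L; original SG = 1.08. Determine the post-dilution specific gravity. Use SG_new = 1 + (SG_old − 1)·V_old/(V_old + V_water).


pts = (1.08 − 1)·1000·15.0/(15.0 + 5.5) = 58.5366
SG_new = 1 + 58.5366/1000

1.0585


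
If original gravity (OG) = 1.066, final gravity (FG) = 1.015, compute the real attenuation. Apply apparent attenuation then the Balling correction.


AA = (OG−FG)/(OG−1)·100;  RA = AA·0.8192
AA = (1.066 − 1.015)/(1.066 − 1)·100 = 77.2727
RA = 77.2727·0.8192

63.3018 %


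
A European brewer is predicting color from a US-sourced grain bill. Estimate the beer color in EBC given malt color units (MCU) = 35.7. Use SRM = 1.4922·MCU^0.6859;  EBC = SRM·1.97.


SRM = 1.4922·35.7^0.6859 = 17.3301
EBC = 17.3301·1.97

34.1404 EBC


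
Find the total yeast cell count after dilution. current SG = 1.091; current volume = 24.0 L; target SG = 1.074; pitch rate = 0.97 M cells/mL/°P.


V_w = V·((SG_c−1)/(SG_t−1)−1);  °P = 259 − 259/SG_t;  cells = rate·(V+V_w)·°P
V_w = 24.0·((1.091−1)/(1.074−1)−1) = 5.5135
V_final = 24.0 + 5.5135 = 29.5135
°P = 259 − 259/1.074 = 17.8454
cells = 0.97·29.5135·17.8454

510.8811 billion cells


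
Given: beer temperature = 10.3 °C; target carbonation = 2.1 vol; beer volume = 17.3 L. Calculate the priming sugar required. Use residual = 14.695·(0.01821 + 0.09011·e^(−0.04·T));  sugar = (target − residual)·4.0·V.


residual = 14.695·(0.01821 + 0.09011·e^(−0.04·10.3)) = 1.1446
sugar = (2.1 − 1.1446)·4.0·17.3

66.1121 g


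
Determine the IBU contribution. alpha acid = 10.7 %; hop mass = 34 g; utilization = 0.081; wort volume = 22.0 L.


IBU = (α/100)·mass·U·1000 / V
IBU = (10.7/100)·34·0.081·1000 / 22.0

13.3945 IBU


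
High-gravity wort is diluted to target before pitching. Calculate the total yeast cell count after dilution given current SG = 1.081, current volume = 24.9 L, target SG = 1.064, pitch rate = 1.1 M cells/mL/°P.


V_w = V·((SG_c−1)/(SG_t−1)−1);  °P = 259 − 259/SG_t;  cells = rate·(V+V_w)·°P
V_w = 24.9·((1.081−1)/(1.064−1)−1) = 6.6141
V_final = 24.9 + 6.6141 = 31.5141
°P = 259 − 259/1.064 = 15.5789
cells = 1.1·31.5141·15.5789

540.0515 billion cells


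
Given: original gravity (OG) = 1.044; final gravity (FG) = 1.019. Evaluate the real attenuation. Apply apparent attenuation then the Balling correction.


AA = (OG−FG)/(OG−1)·100;  RA = AA·0.8192
AA = (1.044 − 1.019)/(1.044 − 1)·100 = 56.8182
RA = 56.8182·0.8192

46.5455 %


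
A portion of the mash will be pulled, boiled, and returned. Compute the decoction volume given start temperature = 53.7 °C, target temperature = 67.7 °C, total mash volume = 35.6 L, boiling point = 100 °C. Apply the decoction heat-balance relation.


V_dec = V_total·(T_target − T_start)/(T_boil − T_start)
V_dec = 35.6·(67.7 − 53.7)/(100 − 53.7)

10.7646 L


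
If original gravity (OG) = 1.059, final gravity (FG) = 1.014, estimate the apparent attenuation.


AA = (OG − FG)/(OG − 1) · 100
AA = (1.059 − 1.014)/(1.059 − 1) · 100

76.2712 %


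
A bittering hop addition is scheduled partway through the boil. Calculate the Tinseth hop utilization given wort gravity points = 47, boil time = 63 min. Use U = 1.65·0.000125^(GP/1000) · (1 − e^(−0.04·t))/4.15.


bigness = 1.65·0.000125^(47/1000) = 1.0815
boil_factor = (1 − e^(−0.04·63))/4.15 = 0.2216
U = 1.0815 · 0.2216

0.2396


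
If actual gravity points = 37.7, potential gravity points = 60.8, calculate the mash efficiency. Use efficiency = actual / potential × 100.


efficiency = 37.7 / 60.8 × 100

62.0066 %


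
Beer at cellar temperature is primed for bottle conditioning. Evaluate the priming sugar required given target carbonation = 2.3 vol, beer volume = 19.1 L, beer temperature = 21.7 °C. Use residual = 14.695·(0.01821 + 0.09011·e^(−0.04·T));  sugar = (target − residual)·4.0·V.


residual = 14.695·(0.01821 + 0.09011·e^(−0.04·21.7)) = 0.8235
sugar = (2.3 − 0.8235)·4.0·19.1

112.8070 g


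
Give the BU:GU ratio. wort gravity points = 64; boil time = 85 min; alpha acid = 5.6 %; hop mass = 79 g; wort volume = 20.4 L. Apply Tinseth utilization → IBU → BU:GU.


U = 1.65·0.000125^(GP/1000)·(1−e^(−0.04t))/4.15;  IBU = (α/100)·m·U·1000/V;  BU:GU = IBU/GP
U = 1.65·0.000125^(64/1000)·(1−e^(−0.04·85))/4.15 = 0.2162
IBU = (5.6/100)·79·0.2162·1000/20.4 = 46.8902
BU:GU = 46.8902/64

0.7327


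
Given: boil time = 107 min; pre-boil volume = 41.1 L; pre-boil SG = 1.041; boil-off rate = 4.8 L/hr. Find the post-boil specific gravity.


V_post = V_pre − rate·(t/60);  SG_post = 1 + (SG_pre−1)·V_pre/V_post
V_post = 41.1 − 4.8·(107/60) = 32.5400
SG_post = 1 + (1.041 − 1)·41.1/32.5400

1.0518


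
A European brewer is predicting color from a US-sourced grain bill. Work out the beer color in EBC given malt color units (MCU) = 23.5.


SRM = 1.4922·MCU^0.6859;  EBC = SRM·1.97
SRM = 1.4922·23.5^0.6859 = 13.0090
EBC = 13.0090·1.97

25.6276 EBC


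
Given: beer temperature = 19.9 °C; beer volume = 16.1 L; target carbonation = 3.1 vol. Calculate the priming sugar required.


residual = 14.695·(0.01821 + 0.09011·e^(−0.04·T));  sugar = (target − residual)·4.0·V
residual = 14.695·(0.01821 + 0.09011·e^(−0.04·19.9)) = 0.8650
sugar = (3.1 − 0.8650)·4.0·16.1

143.9361 g
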